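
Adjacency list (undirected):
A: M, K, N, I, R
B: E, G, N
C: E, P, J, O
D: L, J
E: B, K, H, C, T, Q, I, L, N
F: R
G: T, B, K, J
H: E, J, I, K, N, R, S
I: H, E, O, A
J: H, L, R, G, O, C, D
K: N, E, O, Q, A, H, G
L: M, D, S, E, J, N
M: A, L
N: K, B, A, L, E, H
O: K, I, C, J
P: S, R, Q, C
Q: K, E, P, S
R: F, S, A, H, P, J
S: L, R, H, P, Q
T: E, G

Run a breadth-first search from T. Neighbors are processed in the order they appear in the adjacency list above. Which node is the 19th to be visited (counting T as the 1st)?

Visit T; enqueue E, G → queue [E, G]
Visit E; enqueue B, K, H, C, Q, I, L, N → queue [G, B, K, H, C, Q, I, L, N]
Visit G; enqueue J → queue [B, K, H, C, Q, I, L, N, J]
Visit B → queue [K, H, C, Q, I, L, N, J]
Visit K; enqueue O, A → queue [H, C, Q, I, L, N, J, O, A]
Visit H; enqueue R, S → queue [C, Q, I, L, N, J, O, A, R, S]
Visit C; enqueue P → queue [Q, I, L, N, J, O, A, R, S, P]
Visit Q → queue [I, L, N, J, O, A, R, S, P]
Visit I → queue [L, N, J, O, A, R, S, P]
Visit L; enqueue M, D → queue [N, J, O, A, R, S, P, M, D]
Visit N → queue [J, O, A, R, S, P, M, D]
Visit J → queue [O, A, R, S, P, M, D]
Visit O → queue [A, R, S, P, M, D]
Visit A → queue [R, S, P, M, D]
Visit R; enqueue F → queue [S, P, M, D, F]
Visit S → queue [P, M, D, F]
Visit P → queue [M, D, F]
Visit M → queue [D, F]
Visit D → queue [F]
Visit F → queue []

Visit order: T, E, G, B, K, H, C, Q, I, L, N, J, O, A, R, S, P, M, D, F

D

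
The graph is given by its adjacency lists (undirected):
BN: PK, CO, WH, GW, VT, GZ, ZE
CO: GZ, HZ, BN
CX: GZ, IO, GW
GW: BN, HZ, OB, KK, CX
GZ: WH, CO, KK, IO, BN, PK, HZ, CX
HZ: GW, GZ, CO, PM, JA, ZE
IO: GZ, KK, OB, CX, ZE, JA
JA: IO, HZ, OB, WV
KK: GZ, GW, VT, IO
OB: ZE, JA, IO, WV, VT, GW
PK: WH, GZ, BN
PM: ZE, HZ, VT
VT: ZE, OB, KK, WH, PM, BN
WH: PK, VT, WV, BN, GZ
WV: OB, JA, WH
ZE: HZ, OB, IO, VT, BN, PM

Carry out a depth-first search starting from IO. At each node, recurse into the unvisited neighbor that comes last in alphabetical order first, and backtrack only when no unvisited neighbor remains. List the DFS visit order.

Visit IO
IO → ZE
ZE → VT
VT → WH
WH → WV
WV → OB
OB → JA
JA → HZ
HZ → PM
HZ → GZ
GZ → PK
PK → BN
BN → GW
GW → KK
GW → CX
BN → CO

IO -> ZE -> VT -> WH -> WV -> OB -> JA -> HZ -> PM -> GZ -> PK -> BN -> GW -> KK -> CX -> CO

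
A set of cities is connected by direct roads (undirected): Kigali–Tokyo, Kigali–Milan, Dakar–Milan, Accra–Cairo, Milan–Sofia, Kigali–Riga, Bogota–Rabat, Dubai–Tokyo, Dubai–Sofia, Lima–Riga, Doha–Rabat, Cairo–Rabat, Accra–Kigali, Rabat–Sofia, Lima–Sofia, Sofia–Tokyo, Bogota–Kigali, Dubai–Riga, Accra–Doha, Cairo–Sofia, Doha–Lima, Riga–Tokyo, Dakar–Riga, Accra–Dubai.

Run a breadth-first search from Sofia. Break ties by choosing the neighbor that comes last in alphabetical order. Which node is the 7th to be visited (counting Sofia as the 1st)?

Cairo

Visit Sofia; enqueue Tokyo, Rabat, Milan, Lima, Dubai, Cairo → queue [Tokyo, Rabat, Milan, Lima, Dubai, Cairo]
Visit Tokyo; enqueue Riga, Kigali → queue [Rabat, Milan, Lima, Dubai, Cairo, Riga, Kigali]
Visit Rabat; enqueue Doha, Bogota → queue [Milan, Lima, Dubai, Cairo, Riga, Kigali, Doha, Bogota]
Visit Milan; enqueue Dakar → queue [Lima, Dubai, Cairo, Riga, Kigali, Doha, Bogota, Dakar]
Visit Lima → queue [Dubai, Cairo, Riga, Kigali, Doha, Bogota, Dakar]
Visit Dubai; enqueue Accra → queue [Cairo, Riga, Kigali, Doha, Bogota, Dakar, Accra]
Visit Cairo → queue [Riga, Kigali, Doha, Bogota, Dakar, Accra]
Visit Riga → queue [Kigali, Doha, Bogota, Dakar, Accra]
Visit Kigali → queue [Doha, Bogota, Dakar, Accra]
Visit Doha → queue [Bogota, Dakar, Accra]
Visit Bogota → queue [Dakar, Accra]
Visit Dakar → queue [Accra]
Visit Accra → queue []

Visit order: Sofia, Tokyo, Rabat, Milan, Lima, Dubai, Cairo, Riga, Kigali, Doha, Bogota, Dakar, Accra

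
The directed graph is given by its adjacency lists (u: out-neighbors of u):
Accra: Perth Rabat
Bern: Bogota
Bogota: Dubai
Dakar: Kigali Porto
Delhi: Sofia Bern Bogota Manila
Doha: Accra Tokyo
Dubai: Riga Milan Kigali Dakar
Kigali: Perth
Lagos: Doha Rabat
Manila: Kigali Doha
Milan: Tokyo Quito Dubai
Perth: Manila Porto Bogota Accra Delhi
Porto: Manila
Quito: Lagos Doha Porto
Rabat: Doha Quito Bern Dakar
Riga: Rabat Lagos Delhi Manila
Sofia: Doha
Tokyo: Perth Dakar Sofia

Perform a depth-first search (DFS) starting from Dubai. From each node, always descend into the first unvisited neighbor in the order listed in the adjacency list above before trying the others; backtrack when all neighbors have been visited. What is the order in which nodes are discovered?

Dubai → Riga → Rabat → Doha → Accra → Perth → Manila → Kigali → Porto → Bogota → Delhi → Sofia → Bern → Tokyo → Dakar → Quito → Lagos → Milan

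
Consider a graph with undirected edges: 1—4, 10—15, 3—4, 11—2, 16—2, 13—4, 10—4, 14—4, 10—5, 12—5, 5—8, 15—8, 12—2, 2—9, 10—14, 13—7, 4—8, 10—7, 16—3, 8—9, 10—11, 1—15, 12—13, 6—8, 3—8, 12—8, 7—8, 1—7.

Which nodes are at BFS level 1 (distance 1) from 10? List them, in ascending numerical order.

Level 0: 10
Level 1: 4, 5, 7, 11, 14, 15
Level 2: 1, 2, 3, 8, 12, 13
Level 3: 6, 9, 16

4, 5, 7, 11, 14, 15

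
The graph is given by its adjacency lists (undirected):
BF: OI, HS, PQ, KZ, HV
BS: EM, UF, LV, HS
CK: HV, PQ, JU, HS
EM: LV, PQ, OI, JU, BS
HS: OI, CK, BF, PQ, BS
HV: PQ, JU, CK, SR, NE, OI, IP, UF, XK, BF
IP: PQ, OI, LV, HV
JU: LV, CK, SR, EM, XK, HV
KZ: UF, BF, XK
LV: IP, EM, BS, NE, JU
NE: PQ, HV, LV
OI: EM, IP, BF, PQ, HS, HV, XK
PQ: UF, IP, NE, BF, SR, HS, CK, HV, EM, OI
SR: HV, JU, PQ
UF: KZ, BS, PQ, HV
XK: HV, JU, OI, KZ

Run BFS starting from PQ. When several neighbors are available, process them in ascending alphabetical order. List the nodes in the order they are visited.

Visit PQ; enqueue BF, CK, EM, HS, HV, IP, NE, OI, SR, UF → queue [BF, CK, EM, HS, HV, IP, NE, OI, SR, UF]
Visit BF; enqueue KZ → queue [CK, EM, HS, HV, IP, NE, OI, SR, UF, KZ]
Visit CK; enqueue JU → queue [EM, HS, HV, IP, NE, OI, SR, UF, KZ, JU]
Visit EM; enqueue BS, LV → queue [HS, HV, IP, NE, OI, SR, UF, KZ, JU, BS, LV]
Visit HS → queue [HV, IP, NE, OI, SR, UF, KZ, JU, BS, LV]
Visit HV; enqueue XK → queue [IP, NE, OI, SR, UF, KZ, JU, BS, LV, XK]
Visit IP → queue [NE, OI, SR, UF, KZ, JU, BS, LV, XK]
Visit NE → queue [OI, SR, UF, KZ, JU, BS, LV, XK]
Visit OI → queue [SR, UF, KZ, JU, BS, LV, XK]
Visit SR → queue [UF, KZ, JU, BS, LV, XK]
Visit UF → queue [KZ, JU, BS, LV, XK]
Visit KZ → queue [JU, BS, LV, XK]
Visit JU → queue [BS, LV, XK]
Visit BS → queue [LV, XK]
Visit LV → queue [XK]
Visit XK → queue []

PQ → BF → CK → EM → HS → HV → IP → NE → OI → SR → UF → KZ → JU → BS → LV → XK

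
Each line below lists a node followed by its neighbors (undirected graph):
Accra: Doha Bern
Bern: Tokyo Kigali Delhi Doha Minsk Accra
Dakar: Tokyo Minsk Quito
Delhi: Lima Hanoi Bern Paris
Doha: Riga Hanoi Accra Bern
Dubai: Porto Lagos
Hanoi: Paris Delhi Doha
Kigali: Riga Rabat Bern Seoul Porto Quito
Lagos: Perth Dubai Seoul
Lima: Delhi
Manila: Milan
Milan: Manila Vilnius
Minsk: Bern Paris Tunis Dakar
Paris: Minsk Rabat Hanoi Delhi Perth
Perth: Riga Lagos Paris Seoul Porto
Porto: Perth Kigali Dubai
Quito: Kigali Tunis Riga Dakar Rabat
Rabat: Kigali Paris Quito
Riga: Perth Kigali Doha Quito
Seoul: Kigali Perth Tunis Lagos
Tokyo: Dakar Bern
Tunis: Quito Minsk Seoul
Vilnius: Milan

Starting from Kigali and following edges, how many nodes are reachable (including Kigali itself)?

BFS from Kigali visits: Kigali, Riga, Rabat, Bern, Seoul, Porto, Quito, Perth, Doha, Paris, Tokyo, Delhi, Minsk, Accra, Tunis, Lagos, Dubai, Dakar, Hanoi, Lima
Reachable nodes: 20 of 23 total.

20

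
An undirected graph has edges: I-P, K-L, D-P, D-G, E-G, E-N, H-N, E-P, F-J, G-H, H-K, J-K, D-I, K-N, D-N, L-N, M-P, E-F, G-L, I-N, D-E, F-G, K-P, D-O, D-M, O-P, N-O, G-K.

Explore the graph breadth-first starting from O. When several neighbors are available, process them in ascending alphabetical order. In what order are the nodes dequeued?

O → D → N → P → E → G → I → M → H → K → L → F → J

Visit O; enqueue D, N, P → queue [D, N, P]
Visit D; enqueue E, G, I, M → queue [N, P, E, G, I, M]
Visit N; enqueue H, K, L → queue [P, E, G, I, M, H, K, L]
Visit P → queue [E, G, I, M, H, K, L]
Visit E; enqueue F → queue [G, I, M, H, K, L, F]
Visit G → queue [I, M, H, K, L, F]
Visit I → queue [M, H, K, L, F]
Visit M → queue [H, K, L, F]
Visit H → queue [K, L, F]
Visit K; enqueue J → queue [L, F, J]
Visit L → queue [F, J]
Visit F → queue [J]
Visit J → queue []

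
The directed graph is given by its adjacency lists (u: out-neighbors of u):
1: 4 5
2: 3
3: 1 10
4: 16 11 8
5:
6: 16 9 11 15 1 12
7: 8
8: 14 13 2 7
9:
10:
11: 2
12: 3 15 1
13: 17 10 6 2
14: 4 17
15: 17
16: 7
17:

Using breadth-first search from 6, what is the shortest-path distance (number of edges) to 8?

3

Level 0: 6
Level 1: 1, 9, 11, 12, 15, 16
Level 2: 2, 3, 4, 5, 7, 17
Level 3: 8, 10
Level 4: 13, 14
8 first appears at level 3.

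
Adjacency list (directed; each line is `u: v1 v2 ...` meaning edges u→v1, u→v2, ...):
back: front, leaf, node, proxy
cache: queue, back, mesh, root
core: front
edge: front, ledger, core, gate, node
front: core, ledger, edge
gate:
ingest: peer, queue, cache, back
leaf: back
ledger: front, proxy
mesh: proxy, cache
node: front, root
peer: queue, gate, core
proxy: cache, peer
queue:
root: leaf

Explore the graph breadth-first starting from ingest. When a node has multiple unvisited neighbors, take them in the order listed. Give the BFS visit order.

Visit ingest; enqueue peer, queue, cache, back → queue [peer, queue, cache, back]
Visit peer; enqueue gate, core → queue [queue, cache, back, gate, core]
Visit queue → queue [cache, back, gate, core]
Visit cache; enqueue mesh, root → queue [back, gate, core, mesh, root]
Visit back; enqueue front, leaf, node, proxy → queue [gate, core, mesh, root, front, leaf, node, proxy]
Visit gate → queue [core, mesh, root, front, leaf, node, proxy]
Visit core → queue [mesh, root, front, leaf, node, proxy]
Visit mesh → queue [root, front, leaf, node, proxy]
Visit root → queue [front, leaf, node, proxy]
Visit front; enqueue ledger, edge → queue [leaf, node, proxy, ledger, edge]
Visit leaf → queue [node, proxy, ledger, edge]
Visit node → queue [proxy, ledger, edge]
Visit proxy → queue [ledger, edge]
Visit ledger → queue [edge]
Visit edge → queue []

ingest → peer → queue → cache → back → gate → core → mesh → root → front → leaf → node → proxy → ledger → edge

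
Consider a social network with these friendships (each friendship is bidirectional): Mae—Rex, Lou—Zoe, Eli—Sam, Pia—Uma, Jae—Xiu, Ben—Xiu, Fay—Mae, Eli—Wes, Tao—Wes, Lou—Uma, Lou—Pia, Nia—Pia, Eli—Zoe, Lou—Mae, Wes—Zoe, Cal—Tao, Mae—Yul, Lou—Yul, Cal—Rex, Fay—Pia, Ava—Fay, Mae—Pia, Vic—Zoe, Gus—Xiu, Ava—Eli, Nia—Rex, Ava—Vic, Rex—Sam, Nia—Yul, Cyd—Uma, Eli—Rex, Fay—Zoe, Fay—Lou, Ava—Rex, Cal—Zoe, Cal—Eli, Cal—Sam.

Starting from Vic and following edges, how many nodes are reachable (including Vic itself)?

17

BFS from Vic visits: Vic, Ava, Zoe, Eli, Fay, Rex, Cal, Lou, Wes, Sam, Mae, Pia, Nia, Tao, Uma, Yul, Cyd
Reachable nodes: 17 of 21 total.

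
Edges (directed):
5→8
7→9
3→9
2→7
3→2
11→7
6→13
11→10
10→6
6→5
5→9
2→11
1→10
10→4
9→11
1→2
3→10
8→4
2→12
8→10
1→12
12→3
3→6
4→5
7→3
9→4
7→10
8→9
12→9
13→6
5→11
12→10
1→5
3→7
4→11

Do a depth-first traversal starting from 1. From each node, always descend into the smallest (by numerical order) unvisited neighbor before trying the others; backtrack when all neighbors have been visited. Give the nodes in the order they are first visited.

1, 2, 7, 3, 6, 5, 8, 4, 11, 10, 9, 13, 12

Visit 1
1 → 2
2 → 7
7 → 3
3 → 6
6 → 5
5 → 8
8 → 4
4 → 11
11 → 10
8 → 9
6 → 13
2 → 12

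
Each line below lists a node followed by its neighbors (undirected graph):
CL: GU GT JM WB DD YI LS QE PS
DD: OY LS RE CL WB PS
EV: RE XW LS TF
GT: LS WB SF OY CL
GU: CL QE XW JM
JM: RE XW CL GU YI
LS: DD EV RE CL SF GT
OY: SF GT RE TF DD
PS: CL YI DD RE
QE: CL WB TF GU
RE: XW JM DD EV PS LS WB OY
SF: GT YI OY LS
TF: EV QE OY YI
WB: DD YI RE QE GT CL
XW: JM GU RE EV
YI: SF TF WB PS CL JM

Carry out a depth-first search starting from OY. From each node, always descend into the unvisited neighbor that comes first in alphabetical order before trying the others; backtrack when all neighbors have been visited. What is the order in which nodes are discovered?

Visit OY
OY → DD
DD → CL
CL → GT
GT → LS
LS → EV
EV → RE
RE → JM
JM → GU
GU → QE
QE → TF
TF → YI
YI → PS
YI → SF
YI → WB
GU → XW

OY -> DD -> CL -> GT -> LS -> EV -> RE -> JM -> GU -> QE -> TF -> YI -> PS -> SF -> WB -> XW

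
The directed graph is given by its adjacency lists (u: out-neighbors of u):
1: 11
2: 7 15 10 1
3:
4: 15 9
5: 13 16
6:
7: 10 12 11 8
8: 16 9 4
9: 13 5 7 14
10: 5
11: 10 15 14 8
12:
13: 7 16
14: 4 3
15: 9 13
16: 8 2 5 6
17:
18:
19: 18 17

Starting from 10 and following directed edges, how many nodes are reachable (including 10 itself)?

BFS from 10 visits: 10, 5, 16, 13, 8, 6, 2, 7, 9, 4, 15, 1, 12, 11, 14, 3
Reachable nodes: 16 of 19 total.

16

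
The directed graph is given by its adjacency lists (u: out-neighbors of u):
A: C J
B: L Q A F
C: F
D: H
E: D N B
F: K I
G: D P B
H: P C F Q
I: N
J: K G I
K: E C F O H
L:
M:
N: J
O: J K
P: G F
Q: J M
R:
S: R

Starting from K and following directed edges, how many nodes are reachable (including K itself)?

17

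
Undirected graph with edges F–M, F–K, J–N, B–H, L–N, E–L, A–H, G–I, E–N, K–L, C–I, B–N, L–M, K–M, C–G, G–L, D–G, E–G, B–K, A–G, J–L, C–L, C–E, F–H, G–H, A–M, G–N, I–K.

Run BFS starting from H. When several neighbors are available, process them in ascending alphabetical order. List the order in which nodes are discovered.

Visit H; enqueue A, B, F, G → queue [A, B, F, G]
Visit A; enqueue M → queue [B, F, G, M]
Visit B; enqueue K, N → queue [F, G, M, K, N]
Visit F → queue [G, M, K, N]
Visit G; enqueue C, D, E, I, L → queue [M, K, N, C, D, E, I, L]
Visit M → queue [K, N, C, D, E, I, L]
Visit K → queue [N, C, D, E, I, L]
Visit N; enqueue J → queue [C, D, E, I, L, J]
Visit C → queue [D, E, I, L, J]
Visit D → queue [E, I, L, J]
Visit E → queue [I, L, J]
Visit I → queue [L, J]
Visit L → queue [J]
Visit J → queue []

H → A → B → F → G → M → K → N → C → D → E → I → L → J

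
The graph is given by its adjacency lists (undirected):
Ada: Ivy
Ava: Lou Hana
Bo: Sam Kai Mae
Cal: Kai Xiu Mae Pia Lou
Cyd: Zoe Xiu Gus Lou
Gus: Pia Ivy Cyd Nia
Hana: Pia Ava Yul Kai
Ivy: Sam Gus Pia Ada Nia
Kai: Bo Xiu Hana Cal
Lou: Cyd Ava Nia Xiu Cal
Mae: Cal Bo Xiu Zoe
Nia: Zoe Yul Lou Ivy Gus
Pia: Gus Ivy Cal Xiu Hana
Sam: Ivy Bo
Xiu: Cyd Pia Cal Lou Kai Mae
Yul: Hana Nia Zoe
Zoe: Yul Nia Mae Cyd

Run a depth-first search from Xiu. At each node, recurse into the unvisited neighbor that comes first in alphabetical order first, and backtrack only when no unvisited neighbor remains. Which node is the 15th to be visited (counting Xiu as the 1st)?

Pia

Visit Xiu
Xiu → Cal
Cal → Kai
Kai → Bo
Bo → Mae
Mae → Zoe
Zoe → Cyd
Cyd → Gus
Gus → Ivy
Ivy → Ada
Ivy → Nia
Nia → Lou
Lou → Ava
Ava → Hana
Hana → Pia
Hana → Yul
Ivy → Sam

Visit order: Xiu, Cal, Kai, Bo, Mae, Zoe, Cyd, Gus, Ivy, Ada, Nia, Lou, Ava, Hana, Pia, Yul, Sam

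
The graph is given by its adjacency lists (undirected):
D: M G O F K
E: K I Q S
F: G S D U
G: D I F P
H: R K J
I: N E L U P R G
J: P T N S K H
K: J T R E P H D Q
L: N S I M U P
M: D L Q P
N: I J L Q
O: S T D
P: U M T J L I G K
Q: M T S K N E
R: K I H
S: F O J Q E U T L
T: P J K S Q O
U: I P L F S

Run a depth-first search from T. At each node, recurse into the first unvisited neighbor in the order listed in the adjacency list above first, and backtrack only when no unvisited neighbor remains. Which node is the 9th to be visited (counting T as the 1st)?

Visit T
T → P
P → U
U → I
I → N
N → J
J → S
S → F
F → G
G → D
D → M
M → L
M → Q
Q → K
K → R
R → H
K → E
D → O

Visit order: T, P, U, I, N, J, S, F, G, D, M, L, Q, K, R, H, E, O

G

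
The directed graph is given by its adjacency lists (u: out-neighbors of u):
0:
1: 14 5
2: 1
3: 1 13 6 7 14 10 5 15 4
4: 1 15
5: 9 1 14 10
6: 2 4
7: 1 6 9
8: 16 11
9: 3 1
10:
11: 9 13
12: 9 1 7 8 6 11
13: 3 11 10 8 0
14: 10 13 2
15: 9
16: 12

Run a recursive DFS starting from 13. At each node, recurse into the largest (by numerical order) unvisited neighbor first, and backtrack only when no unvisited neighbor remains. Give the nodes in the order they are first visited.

13 → 11 → 9 → 3 → 15 → 14 → 10 → 2 → 1 → 5 → 7 → 6 → 4 → 8 → 16 → 12 → 0

Visit 13
13 → 11
11 → 9
9 → 3
3 → 15
3 → 14
14 → 10
14 → 2
2 → 1
1 → 5
3 → 7
7 → 6
6 → 4
13 → 8
8 → 16
16 → 12
13 → 0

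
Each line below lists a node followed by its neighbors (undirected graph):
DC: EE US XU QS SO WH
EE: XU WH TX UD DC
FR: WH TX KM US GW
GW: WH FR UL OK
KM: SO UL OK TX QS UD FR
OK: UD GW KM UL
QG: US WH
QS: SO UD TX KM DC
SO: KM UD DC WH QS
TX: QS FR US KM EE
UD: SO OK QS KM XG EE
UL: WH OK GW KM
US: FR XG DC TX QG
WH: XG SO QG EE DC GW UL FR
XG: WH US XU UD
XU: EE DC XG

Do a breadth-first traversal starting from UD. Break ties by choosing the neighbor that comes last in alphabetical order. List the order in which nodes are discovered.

Visit UD; enqueue XG, SO, QS, OK, KM, EE → queue [XG, SO, QS, OK, KM, EE]
Visit XG; enqueue XU, WH, US → queue [SO, QS, OK, KM, EE, XU, WH, US]
Visit SO; enqueue DC → queue [QS, OK, KM, EE, XU, WH, US, DC]
Visit QS; enqueue TX → queue [OK, KM, EE, XU, WH, US, DC, TX]
Visit OK; enqueue UL, GW → queue [KM, EE, XU, WH, US, DC, TX, UL, GW]
Visit KM; enqueue FR → queue [EE, XU, WH, US, DC, TX, UL, GW, FR]
Visit EE → queue [XU, WH, US, DC, TX, UL, GW, FR]
Visit XU → queue [WH, US, DC, TX, UL, GW, FR]
Visit WH; enqueue QG → queue [US, DC, TX, UL, GW, FR, QG]
Visit US → queue [DC, TX, UL, GW, FR, QG]
Visit DC → queue [TX, UL, GW, FR, QG]
Visit TX → queue [UL, GW, FR, QG]
Visit UL → queue [GW, FR, QG]
Visit GW → queue [FR, QG]
Visit FR → queue [QG]
Visit QG → queue []

UD -> XG -> SO -> QS -> OK -> KM -> EE -> XU -> WH -> US -> DC -> TX -> UL -> GW -> FR -> QG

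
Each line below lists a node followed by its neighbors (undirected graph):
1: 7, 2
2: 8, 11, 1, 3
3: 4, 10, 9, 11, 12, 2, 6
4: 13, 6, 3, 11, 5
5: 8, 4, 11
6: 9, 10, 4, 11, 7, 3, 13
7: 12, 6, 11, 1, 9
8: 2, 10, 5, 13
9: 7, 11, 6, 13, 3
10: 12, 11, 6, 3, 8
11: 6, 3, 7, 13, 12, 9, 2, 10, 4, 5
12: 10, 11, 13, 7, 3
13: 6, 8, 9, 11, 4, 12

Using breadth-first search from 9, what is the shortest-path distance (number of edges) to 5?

Level 0: 9
Level 1: 3, 6, 7, 11, 13
Level 2: 1, 2, 4, 5, 8, 10, 12
5 first appears at level 2.

2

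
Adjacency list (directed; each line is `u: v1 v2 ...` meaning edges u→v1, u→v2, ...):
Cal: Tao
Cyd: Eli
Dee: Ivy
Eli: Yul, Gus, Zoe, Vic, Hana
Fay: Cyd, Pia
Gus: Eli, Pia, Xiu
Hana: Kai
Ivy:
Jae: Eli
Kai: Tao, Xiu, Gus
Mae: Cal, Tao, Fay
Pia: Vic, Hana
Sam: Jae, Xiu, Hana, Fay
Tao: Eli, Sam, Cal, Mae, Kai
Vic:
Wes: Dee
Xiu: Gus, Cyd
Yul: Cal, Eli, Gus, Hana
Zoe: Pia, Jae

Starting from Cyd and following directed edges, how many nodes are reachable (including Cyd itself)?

16

BFS from Cyd visits: Cyd, Eli, Yul, Gus, Zoe, Vic, Hana, Cal, Pia, Xiu, Jae, Kai, Tao, Sam, Mae, Fay
Reachable nodes: 16 of 19 total.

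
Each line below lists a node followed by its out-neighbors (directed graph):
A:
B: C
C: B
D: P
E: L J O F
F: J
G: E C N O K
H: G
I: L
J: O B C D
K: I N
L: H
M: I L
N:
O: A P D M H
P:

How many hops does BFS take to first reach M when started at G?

Level 0: G
Level 1: C, E, K, N, O
Level 2: A, B, D, F, H, I, J, L, M, P
M first appears at level 2.

2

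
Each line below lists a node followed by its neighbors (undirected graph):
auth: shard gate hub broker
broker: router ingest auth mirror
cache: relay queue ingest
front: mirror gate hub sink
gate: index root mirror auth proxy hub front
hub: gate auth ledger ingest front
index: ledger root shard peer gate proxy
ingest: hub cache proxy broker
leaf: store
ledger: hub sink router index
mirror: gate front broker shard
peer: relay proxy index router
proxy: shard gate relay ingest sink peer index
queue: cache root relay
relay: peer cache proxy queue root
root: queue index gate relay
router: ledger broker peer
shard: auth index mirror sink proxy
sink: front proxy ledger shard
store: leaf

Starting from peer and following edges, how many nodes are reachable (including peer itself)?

BFS from peer visits: peer, index, proxy, relay, router, gate, ledger, root, shard, ingest, sink, cache, queue, broker, auth, front, hub, mirror
Reachable nodes: 18 of 20 total.

18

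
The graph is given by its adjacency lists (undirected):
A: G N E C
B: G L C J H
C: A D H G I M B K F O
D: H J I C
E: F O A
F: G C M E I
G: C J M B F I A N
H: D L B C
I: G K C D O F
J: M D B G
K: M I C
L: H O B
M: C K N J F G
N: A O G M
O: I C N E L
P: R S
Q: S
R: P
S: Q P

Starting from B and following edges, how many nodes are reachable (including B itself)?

BFS from B visits: B, C, G, H, J, L, A, D, F, I, K, M, O, N, E
Reachable nodes: 15 of 19 total.

15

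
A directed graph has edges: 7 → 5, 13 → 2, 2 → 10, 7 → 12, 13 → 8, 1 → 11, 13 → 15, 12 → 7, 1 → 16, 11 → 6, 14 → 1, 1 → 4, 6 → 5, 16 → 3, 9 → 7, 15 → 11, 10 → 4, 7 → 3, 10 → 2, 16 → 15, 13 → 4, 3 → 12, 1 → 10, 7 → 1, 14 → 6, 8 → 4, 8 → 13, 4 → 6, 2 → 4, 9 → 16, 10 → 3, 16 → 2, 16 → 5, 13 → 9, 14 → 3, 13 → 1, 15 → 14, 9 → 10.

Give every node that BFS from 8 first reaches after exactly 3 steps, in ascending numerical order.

5, 7, 10, 11, 14, 16

Level 0: 8
Level 1: 4, 13
Level 2: 1, 2, 6, 9, 15
Level 3: 5, 7, 10, 11, 14, 16
Level 4: 3, 12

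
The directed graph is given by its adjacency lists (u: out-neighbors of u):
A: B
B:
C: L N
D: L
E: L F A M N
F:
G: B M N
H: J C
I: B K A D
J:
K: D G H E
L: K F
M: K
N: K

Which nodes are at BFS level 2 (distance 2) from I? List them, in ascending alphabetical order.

Level 0: I
Level 1: A, B, D, K
Level 2: E, G, H, L
Level 3: C, F, J, M, N

E, G, H, L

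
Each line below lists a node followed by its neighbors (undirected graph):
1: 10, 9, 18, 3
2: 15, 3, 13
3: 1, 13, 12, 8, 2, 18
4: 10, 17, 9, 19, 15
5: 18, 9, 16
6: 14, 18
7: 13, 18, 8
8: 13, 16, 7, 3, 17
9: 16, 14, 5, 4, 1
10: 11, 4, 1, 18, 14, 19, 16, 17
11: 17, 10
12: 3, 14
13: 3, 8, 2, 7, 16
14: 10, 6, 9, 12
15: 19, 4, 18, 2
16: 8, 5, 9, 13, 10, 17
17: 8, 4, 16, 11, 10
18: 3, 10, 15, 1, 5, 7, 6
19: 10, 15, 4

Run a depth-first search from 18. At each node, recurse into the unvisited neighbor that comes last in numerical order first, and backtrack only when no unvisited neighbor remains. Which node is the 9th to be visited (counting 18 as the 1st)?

7

Visit 18
18 → 15
15 → 19
19 → 10
10 → 17
17 → 16
16 → 13
13 → 8
8 → 7
8 → 3
3 → 12
12 → 14
14 → 9
9 → 5
9 → 4
9 → 1
14 → 6
3 → 2
17 → 11

Visit order: 18, 15, 19, 10, 17, 16, 13, 8, 7, 3, 12, 14, 9, 5, 4, 1, 6, 2, 11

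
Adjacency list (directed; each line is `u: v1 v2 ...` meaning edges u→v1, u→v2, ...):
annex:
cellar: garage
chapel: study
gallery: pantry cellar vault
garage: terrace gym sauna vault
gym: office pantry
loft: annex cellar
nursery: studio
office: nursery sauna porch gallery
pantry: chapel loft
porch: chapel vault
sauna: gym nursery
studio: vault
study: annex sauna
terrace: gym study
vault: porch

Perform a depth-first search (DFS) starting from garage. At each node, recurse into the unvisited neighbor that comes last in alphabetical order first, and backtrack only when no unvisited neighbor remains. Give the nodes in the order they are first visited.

garage, vault, porch, chapel, study, sauna, nursery, studio, gym, pantry, loft, cellar, annex, office, gallery, terrace

Visit garage
garage → vault
vault → porch
porch → chapel
chapel → study
study → sauna
sauna → nursery
nursery → studio
sauna → gym
gym → pantry
pantry → loft
loft → cellar
loft → annex
gym → office
office → gallery
garage → terrace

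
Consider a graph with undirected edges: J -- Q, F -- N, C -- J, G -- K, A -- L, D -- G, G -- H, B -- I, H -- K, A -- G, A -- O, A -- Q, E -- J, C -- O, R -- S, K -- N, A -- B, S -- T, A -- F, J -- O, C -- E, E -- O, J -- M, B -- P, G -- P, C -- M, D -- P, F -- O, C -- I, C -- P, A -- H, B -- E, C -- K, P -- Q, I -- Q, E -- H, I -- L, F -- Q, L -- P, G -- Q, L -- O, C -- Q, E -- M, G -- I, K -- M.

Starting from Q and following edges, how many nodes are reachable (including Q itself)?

17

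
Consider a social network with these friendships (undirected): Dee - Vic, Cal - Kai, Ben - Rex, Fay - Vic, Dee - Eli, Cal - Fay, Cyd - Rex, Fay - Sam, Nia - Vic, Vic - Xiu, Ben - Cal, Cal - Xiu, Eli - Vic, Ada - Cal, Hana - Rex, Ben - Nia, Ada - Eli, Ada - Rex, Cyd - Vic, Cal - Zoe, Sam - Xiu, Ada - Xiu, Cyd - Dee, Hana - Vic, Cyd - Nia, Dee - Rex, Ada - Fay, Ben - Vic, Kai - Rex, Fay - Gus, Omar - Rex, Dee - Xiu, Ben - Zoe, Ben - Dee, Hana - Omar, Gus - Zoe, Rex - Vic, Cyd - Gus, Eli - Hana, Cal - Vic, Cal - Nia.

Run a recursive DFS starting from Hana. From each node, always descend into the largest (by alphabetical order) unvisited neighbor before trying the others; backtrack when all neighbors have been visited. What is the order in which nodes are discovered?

Hana, Vic, Xiu, Sam, Fay, Gus, Zoe, Cal, Nia, Cyd, Rex, Omar, Kai, Dee, Eli, Ada, Ben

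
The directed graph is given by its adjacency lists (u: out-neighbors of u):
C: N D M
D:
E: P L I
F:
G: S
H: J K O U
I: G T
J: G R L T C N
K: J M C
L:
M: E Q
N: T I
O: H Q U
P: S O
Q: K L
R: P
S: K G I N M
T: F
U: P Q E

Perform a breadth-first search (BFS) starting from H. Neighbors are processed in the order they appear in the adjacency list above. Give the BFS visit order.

H J K O U G R L T C N M Q P E S F D I

Visit H; enqueue J, K, O, U → queue [J, K, O, U]
Visit J; enqueue G, R, L, T, C, N → queue [K, O, U, G, R, L, T, C, N]
Visit K; enqueue M → queue [O, U, G, R, L, T, C, N, M]
Visit O; enqueue Q → queue [U, G, R, L, T, C, N, M, Q]
Visit U; enqueue P, E → queue [G, R, L, T, C, N, M, Q, P, E]
Visit G; enqueue S → queue [R, L, T, C, N, M, Q, P, E, S]
Visit R → queue [L, T, C, N, M, Q, P, E, S]
Visit L → queue [T, C, N, M, Q, P, E, S]
Visit T; enqueue F → queue [C, N, M, Q, P, E, S, F]
Visit C; enqueue D → queue [N, M, Q, P, E, S, F, D]
Visit N; enqueue I → queue [M, Q, P, E, S, F, D, I]
Visit M → queue [Q, P, E, S, F, D, I]
Visit Q → queue [P, E, S, F, D, I]
Visit P → queue [E, S, F, D, I]
Visit E → queue [S, F, D, I]
Visit S → queue [F, D, I]
Visit F → queue [D, I]
Visit D → queue [I]
Visit I → queue []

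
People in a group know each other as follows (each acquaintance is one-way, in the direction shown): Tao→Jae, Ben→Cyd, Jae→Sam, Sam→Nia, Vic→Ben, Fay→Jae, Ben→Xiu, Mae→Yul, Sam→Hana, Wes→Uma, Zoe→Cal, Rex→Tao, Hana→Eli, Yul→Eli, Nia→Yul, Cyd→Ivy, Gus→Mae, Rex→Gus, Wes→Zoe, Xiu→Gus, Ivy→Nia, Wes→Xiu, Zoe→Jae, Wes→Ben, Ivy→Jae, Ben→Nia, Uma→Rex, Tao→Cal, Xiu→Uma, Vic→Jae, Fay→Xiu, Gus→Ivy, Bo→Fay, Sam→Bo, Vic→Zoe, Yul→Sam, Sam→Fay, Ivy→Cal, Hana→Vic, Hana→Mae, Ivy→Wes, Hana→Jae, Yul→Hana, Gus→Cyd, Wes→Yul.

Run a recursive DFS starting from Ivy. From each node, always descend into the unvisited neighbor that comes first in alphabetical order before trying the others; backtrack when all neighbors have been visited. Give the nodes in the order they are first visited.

Ivy → Cal → Jae → Sam → Bo → Fay → Xiu → Gus → Cyd → Mae → Yul → Eli → Hana → Vic → Ben → Nia → Zoe → Uma → Rex → Tao → Wes

Visit Ivy
Ivy → Cal
Ivy → Jae
Jae → Sam
Sam → Bo
Bo → Fay
Fay → Xiu
Xiu → Gus
Gus → Cyd
Gus → Mae
Mae → Yul
Yul → Eli
Yul → Hana
Hana → Vic
Vic → Ben
Ben → Nia
Vic → Zoe
Xiu → Uma
Uma → Rex
Rex → Tao
Ivy → Wes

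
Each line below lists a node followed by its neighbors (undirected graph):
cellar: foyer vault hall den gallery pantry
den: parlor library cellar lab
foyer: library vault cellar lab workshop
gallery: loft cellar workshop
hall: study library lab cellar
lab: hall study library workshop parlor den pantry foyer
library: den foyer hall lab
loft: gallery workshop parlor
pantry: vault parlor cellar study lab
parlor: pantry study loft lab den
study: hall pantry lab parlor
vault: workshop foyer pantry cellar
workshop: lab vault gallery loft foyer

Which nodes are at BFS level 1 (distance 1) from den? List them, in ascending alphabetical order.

Level 0: den
Level 1: cellar, lab, library, parlor
Level 2: foyer, gallery, hall, loft, pantry, study, vault, workshop

cellar, lab, library, parlor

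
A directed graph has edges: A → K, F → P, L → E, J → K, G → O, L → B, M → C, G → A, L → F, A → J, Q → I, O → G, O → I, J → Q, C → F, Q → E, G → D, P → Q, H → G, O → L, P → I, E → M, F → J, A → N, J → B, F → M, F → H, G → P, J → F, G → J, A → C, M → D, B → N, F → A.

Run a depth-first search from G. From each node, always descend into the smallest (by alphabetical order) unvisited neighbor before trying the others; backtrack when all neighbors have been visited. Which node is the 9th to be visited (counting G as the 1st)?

Visit G
G → A
A → C
C → F
F → H
F → J
J → B
B → N
J → K
J → Q
Q → E
E → M
M → D
Q → I
F → P
G → O
O → L

Visit order: G, A, C, F, H, J, B, N, K, Q, E, M, D, I, P, O, L

K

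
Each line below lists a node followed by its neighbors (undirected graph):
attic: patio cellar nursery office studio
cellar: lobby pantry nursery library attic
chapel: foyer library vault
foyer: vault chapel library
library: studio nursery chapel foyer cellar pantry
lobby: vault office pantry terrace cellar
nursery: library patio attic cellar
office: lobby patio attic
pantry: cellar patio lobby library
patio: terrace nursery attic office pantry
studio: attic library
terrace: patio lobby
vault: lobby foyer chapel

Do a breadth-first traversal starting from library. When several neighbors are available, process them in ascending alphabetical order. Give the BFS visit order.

library cellar chapel foyer nursery pantry studio attic lobby vault patio office terrace

Visit library; enqueue cellar, chapel, foyer, nursery, pantry, studio → queue [cellar, chapel, foyer, nursery, pantry, studio]
Visit cellar; enqueue attic, lobby → queue [chapel, foyer, nursery, pantry, studio, attic, lobby]
Visit chapel; enqueue vault → queue [foyer, nursery, pantry, studio, attic, lobby, vault]
Visit foyer → queue [nursery, pantry, studio, attic, lobby, vault]
Visit nursery; enqueue patio → queue [pantry, studio, attic, lobby, vault, patio]
Visit pantry → queue [studio, attic, lobby, vault, patio]
Visit studio → queue [attic, lobby, vault, patio]
Visit attic; enqueue office → queue [lobby, vault, patio, office]
Visit lobby; enqueue terrace → queue [vault, patio, office, terrace]
Visit vault → queue [patio, office, terrace]
Visit patio → queue [office, terrace]
Visit office → queue [terrace]
Visit terrace → queue []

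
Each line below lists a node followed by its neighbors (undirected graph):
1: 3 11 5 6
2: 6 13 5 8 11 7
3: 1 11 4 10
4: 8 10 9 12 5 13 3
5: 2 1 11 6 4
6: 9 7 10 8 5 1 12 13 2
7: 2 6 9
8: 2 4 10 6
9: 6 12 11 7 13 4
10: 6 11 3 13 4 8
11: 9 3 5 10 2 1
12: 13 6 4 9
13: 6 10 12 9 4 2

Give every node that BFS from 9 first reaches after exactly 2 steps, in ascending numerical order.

1, 2, 3, 5, 8, 10

Level 0: 9
Level 1: 4, 6, 7, 11, 12, 13
Level 2: 1, 2, 3, 5, 8, 10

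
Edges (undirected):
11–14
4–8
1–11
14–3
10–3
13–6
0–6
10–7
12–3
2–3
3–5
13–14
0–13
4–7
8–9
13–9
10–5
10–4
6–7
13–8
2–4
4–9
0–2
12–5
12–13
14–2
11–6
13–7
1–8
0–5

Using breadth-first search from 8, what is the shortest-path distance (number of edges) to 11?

2

Level 0: 8
Level 1: 1, 4, 9, 13
Level 2: 0, 2, 6, 7, 10, 11, 12, 14
Level 3: 3, 5
11 first appears at level 2.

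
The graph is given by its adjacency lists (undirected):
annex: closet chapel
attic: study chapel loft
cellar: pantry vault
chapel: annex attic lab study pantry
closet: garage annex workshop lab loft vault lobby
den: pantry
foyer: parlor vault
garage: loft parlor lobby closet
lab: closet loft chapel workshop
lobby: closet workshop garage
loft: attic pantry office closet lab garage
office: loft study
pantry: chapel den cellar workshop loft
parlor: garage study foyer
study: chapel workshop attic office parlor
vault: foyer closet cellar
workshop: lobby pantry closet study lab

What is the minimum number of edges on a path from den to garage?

Level 0: den
Level 1: pantry
Level 2: cellar, chapel, loft, workshop
Level 3: annex, attic, closet, garage, lab, lobby, office, study, vault
Level 4: foyer, parlor
garage first appears at level 3.

3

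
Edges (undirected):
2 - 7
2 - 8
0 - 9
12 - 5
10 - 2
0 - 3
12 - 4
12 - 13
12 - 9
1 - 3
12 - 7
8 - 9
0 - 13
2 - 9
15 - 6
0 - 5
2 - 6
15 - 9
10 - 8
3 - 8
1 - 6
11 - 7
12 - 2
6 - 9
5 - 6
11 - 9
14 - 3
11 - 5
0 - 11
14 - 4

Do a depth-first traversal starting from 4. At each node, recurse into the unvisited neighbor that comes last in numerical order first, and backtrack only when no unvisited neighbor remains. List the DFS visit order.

4, 14, 3, 8, 10, 2, 12, 13, 0, 11, 9, 15, 6, 5, 1, 7

Visit 4
4 → 14
14 → 3
3 → 8
8 → 10
10 → 2
2 → 12
12 → 13
13 → 0
0 → 11
11 → 9
9 → 15
15 → 6
6 → 5
6 → 1
11 → 7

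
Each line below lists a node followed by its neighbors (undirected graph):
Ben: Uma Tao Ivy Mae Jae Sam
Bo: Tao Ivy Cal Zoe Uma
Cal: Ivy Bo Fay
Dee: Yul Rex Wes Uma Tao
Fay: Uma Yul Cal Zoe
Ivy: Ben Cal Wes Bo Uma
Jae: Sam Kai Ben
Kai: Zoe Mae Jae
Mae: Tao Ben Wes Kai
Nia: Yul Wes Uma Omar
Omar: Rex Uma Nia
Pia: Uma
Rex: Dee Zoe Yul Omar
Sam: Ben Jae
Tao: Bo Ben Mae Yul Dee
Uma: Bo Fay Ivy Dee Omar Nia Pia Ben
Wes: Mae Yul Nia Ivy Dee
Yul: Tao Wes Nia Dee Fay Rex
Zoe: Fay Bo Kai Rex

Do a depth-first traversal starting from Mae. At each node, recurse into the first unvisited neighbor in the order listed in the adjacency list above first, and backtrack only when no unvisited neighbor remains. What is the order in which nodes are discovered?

Visit Mae
Mae → Tao
Tao → Bo
Bo → Ivy
Ivy → Ben
Ben → Uma
Uma → Fay
Fay → Yul
Yul → Wes
Wes → Nia
Nia → Omar
Omar → Rex
Rex → Dee
Rex → Zoe
Zoe → Kai
Kai → Jae
Jae → Sam
Fay → Cal
Uma → Pia

Mae, Tao, Bo, Ivy, Ben, Uma, Fay, Yul, Wes, Nia, Omar, Rex, Dee, Zoe, Kai, Jae, Sam, Cal, Pia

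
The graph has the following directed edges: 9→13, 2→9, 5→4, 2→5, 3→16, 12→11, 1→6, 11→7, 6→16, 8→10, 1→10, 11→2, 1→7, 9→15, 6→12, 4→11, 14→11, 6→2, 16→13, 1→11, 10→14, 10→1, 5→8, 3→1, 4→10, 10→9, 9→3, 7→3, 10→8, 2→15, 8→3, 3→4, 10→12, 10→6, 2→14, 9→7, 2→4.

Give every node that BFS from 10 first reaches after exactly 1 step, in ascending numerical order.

Level 0: 10
Level 1: 1, 6, 8, 9, 12, 14
Level 2: 2, 3, 7, 11, 13, 15, 16
Level 3: 4, 5

1, 6, 8, 9, 12, 14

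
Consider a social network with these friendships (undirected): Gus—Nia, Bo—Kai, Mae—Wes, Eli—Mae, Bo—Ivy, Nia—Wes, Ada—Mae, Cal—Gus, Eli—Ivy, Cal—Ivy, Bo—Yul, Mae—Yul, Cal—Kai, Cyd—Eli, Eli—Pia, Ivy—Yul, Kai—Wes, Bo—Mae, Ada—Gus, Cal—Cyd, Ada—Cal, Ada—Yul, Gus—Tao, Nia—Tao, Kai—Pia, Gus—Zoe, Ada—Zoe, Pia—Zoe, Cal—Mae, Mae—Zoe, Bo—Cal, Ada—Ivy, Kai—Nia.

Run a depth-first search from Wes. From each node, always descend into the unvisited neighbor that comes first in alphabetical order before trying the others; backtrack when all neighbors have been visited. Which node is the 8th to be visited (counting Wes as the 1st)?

Tao

Visit Wes
Wes → Kai
Kai → Bo
Bo → Cal
Cal → Ada
Ada → Gus
Gus → Nia
Nia → Tao
Gus → Zoe
Zoe → Mae
Mae → Eli
Eli → Cyd
Eli → Ivy
Ivy → Yul
Eli → Pia

Visit order: Wes, Kai, Bo, Cal, Ada, Gus, Nia, Tao, Zoe, Mae, Eli, Cyd, Ivy, Yul, Pia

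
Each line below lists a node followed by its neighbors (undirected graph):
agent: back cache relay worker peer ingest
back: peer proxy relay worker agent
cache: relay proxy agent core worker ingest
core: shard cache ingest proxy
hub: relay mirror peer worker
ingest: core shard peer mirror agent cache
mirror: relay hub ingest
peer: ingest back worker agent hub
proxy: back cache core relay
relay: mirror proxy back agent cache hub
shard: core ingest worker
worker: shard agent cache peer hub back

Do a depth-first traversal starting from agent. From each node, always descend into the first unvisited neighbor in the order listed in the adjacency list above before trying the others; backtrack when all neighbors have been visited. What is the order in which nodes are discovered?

agent, back, peer, ingest, core, shard, worker, cache, relay, mirror, hub, proxy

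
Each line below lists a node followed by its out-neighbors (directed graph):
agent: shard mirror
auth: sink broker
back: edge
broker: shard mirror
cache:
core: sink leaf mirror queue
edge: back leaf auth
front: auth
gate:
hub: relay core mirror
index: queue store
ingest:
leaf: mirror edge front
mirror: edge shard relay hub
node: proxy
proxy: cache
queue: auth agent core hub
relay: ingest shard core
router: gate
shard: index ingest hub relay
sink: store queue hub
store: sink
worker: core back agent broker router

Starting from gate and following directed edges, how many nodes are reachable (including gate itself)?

BFS from gate visits: gate
Reachable nodes: 1 of 23 total.

1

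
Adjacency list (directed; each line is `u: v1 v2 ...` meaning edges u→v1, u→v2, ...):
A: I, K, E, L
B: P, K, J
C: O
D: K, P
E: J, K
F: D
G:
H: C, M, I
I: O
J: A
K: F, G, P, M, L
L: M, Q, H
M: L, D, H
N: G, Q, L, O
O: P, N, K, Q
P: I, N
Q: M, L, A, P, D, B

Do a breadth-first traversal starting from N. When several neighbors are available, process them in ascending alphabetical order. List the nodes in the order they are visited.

Visit N; enqueue G, L, O, Q → queue [G, L, O, Q]
Visit G → queue [L, O, Q]
Visit L; enqueue H, M → queue [O, Q, H, M]
Visit O; enqueue K, P → queue [Q, H, M, K, P]
Visit Q; enqueue A, B, D → queue [H, M, K, P, A, B, D]
Visit H; enqueue C, I → queue [M, K, P, A, B, D, C, I]
Visit M → queue [K, P, A, B, D, C, I]
Visit K; enqueue F → queue [P, A, B, D, C, I, F]
Visit P → queue [A, B, D, C, I, F]
Visit A; enqueue E → queue [B, D, C, I, F, E]
Visit B; enqueue J → queue [D, C, I, F, E, J]
Visit D → queue [C, I, F, E, J]
Visit C → queue [I, F, E, J]
Visit I → queue [F, E, J]
Visit F → queue [E, J]
Visit E → queue [J]
Visit J → queue []

N G L O Q H M K P A B D C I F E J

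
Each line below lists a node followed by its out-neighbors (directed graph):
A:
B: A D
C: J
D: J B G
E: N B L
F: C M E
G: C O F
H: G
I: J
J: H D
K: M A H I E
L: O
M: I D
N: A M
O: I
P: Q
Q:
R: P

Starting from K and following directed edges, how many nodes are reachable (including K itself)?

15

BFS from K visits: K, M, A, H, I, E, D, G, J, N, B, L, C, O, F
Reachable nodes: 15 of 18 total.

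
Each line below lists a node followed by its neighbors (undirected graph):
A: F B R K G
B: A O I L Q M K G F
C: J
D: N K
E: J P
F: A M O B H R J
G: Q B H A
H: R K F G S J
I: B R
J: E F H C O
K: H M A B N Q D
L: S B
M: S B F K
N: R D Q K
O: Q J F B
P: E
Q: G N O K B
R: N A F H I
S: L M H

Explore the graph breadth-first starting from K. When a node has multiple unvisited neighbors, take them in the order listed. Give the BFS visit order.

K -> H -> M -> A -> B -> N -> Q -> D -> R -> F -> G -> S -> J -> O -> I -> L -> E -> C -> P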